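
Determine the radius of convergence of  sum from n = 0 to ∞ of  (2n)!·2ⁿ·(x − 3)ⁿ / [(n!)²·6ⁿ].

R = 3/4

The ratio of consecutive coefficients is (2n+1)·(2n+2)/(n+1)² · 2/6 → 4/3.
Thus R = 1/(4/3) = 3/4.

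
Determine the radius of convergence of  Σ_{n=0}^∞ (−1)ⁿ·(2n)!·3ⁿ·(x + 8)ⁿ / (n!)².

The ratio of consecutive coefficients is (2n+1)·(2n+2)/(n+1)² · 3 → 12.
Convergence for |x + 8| · 12 < 1, i.e. |x + 8| < 1/12. So R = 1/12.

R = 1/12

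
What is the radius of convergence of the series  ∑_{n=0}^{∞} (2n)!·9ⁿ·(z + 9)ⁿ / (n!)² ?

R = 1/36

By the ratio test, |a_{n+1}/a_n| = (2n+1)·(2n+2)/(n+1)² · 9 → 36.
Convergence for |z + 9| · 36 < 1, i.e. |z + 9| < 1/36. So R = 1/36.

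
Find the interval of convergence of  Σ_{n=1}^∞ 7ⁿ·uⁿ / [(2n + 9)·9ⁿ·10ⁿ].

[-90/7, 90/7)

By the ratio test, |a_{n+1}/a_n| = [(2n + 9)/(2(n+1) + 9)] · 7/(9·10) → 7/90.
Convergence for |u| · 7/90 < 1, i.e. |u| < 90/7. So R = 90/7.
Endpoint u = 90/7: comparison with the harmonic series Σ 1/n shows the series diverges.
Endpoint u = -90/7: convergence follows from the alternating series test (terms decrease monotonically to 0).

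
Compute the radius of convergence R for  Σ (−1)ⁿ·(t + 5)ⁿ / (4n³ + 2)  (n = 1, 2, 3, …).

R = 1

Apply the ratio test: |a_{n+1}| / |a_n| = (4n³ + 2)/(4(n+1)³ + 2), which tends to 1 as n → ∞.
So the series converges when |t + 5| < 1 and diverges when |t + 5| > 1; R = 1.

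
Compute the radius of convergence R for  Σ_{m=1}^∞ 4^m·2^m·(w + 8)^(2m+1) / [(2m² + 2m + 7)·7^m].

Apply the ratio test: |a_{m+1}| / |a_m| = [(2m² + 2m + 7)/(2(m+1)² + 2(m+1) + 7)] · 4·2/7, which tends to 8/7 as m → ∞.
Since the exponent of (w + 8) increases by 2 each term, convergence requires |w + 8|² < 7/8, hence R = √14/4.

R = √14/4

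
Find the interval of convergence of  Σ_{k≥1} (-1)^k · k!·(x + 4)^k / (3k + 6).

{-4}

The ratio of consecutive coefficients is (k+1) · (3k + 6)/(3(k+1) + 6) → ∞.
The ratio grows without bound, so the series diverges whenever (x + 4) ≠ 0; it converges only at x = -4. R = 0.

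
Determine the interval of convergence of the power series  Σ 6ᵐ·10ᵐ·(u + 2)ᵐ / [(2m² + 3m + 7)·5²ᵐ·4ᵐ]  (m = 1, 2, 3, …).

[-11/3, -1/3]

Apply the ratio test: |a_{m+1}| / |a_m| = [(2m² + 3m + 7)/(2(m+1)² + 3(m+1) + 7)] · 6·10/(25·4), which tends to 3/5 as m → ∞.
The series converges when 3/5 · |u + 2| < 1, giving R = 5/3.
When u = -1/3, the series is dominated by a constant times Σ 1/m², which converges (p = 2 > 1).
When u = -11/3, the terms are on the order of 1/m², so the series converges absolutely by comparison with the p-series (p = 2 > 1).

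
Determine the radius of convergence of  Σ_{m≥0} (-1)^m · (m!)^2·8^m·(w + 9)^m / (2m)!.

Apply the ratio test: |a_{m+1}| / |a_m| = (m+1)²/[(2m+1)·(2m+2)] · 8, which tends to 2 as m → ∞.
Hence the series converges for |w + 9| < 1/(2) = 1/2, so the radius of convergence is 1/2.

R = 1/2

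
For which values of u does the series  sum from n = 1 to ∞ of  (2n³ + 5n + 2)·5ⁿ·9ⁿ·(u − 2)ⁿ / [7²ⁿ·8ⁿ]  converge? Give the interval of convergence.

Apply the ratio test: |a_{n+1}| / |a_n| = [(2(n+1)³ + 5(n+1) + 2)/(2n³ + 5n + 2)] · 5·9/(49·8), which tends to 45/392 as n → ∞.
Hence the series converges for |u − 2| < 1/(45/392) = 392/45, so the radius of convergence is 392/45.
At u = 482/45: the terms have absolute value of order n³, which does not tend to 0, so the series diverges by the divergence test.
At u = -302/45: the terms do not tend to 0, so the series diverges.

(-302/45, 482/45)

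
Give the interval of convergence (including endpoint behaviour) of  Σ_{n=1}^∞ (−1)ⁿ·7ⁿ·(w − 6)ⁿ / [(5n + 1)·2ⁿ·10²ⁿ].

(-158/7, 242/7]

By the ratio test, |a_{n+1}/a_n| = [(5n + 1)/(5(n+1) + 1)] · 7/(2·100) → 7/200.
The series converges when 7/200 · |w − 6| < 1, giving R = 200/7.
When w = 242/7, an alternating series whose terms decrease to 0 in absolute value, so it converges by the Leibniz criterion.
Check w = -158/7: the terms behave like c/n; limit comparison with the harmonic series gives divergence.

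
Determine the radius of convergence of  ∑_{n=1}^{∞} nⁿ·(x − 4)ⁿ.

Root test: |a_n|^(1/n) = n → ∞.
Since the n-th root of |a_n| is unbounded, the series converges only at x = 4; R = 0.

R = 0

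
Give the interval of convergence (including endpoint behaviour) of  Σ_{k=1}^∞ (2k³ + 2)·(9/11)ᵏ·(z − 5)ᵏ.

(34/9, 56/9)

Apply the ratio test: |a_{k+1}| / |a_k| = [(2(k+1)³ + 2)/(2k³ + 2)] · 9/11, which tends to 9/11 as k → ∞.
The series converges when 9/11 · |z − 5| < 1, giving R = 11/9.
When z = 56/9, the terms do not tend to 0, so the series diverges.
When z = 34/9, the terms have absolute value of order k³, which does not tend to 0, so the series diverges by the divergence test.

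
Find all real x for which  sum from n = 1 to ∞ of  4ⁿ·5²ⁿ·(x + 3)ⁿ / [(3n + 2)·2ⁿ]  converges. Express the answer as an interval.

By the ratio test, |a_{n+1}/a_n| = [(3n + 2)/(3(n+1) + 2)] · 4·25/2 → 50.
Thus R = 1/(50) = 1/50.
When x = -149/50, comparison with the harmonic series Σ 1/n shows the series diverges.
Endpoint x = -151/50: an alternating series whose terms decrease to 0 in absolute value, so it converges by the Leibniz criterion.

[-151/50, -149/50)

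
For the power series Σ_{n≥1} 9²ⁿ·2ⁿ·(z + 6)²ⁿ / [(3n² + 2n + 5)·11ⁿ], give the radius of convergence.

By the ratio test, |a_{n+1}/a_n| = [(3n² + 2n + 5)/(3(n+1)² + 2(n+1) + 5)] · 81·2/11 → 162/11.
Since the exponent of (z + 6) increases by 2 each term, convergence requires |z + 6|² < 11/162, hence R = √22/18.

R = √22/18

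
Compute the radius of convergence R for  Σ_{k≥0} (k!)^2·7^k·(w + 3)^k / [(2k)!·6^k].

R = 24/7

Ratio test: |a_{k+1}/a_k| = (k+1)²/[(2k+1)·(2k+2)] · 7/6 → 7/24 as k → ∞.
Thus R = 1/(7/24) = 24/7.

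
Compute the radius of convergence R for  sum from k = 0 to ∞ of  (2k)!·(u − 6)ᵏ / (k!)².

R = 1/4

Ratio test: |a_{k+1}/a_k| = (2k+1)·(2k+2)/(k+1)² → 4 as k → ∞.
The series converges when 4 · |u − 6| < 1, giving R = 1/4.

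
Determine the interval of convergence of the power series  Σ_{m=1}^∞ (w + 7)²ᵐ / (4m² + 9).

[-8, -6]

Ratio test: |a_{m+1}/a_m| = (4m² + 9)/(4(m+1)² + 9) → 1 as m → ∞.
Writing y = (w + 7)², the series in y has radius 1, so |w + 7| < √(1) = 1 and R = 1.
When w = -6, absolute convergence follows by limit comparison with Σ 1/m².
At w = -8: the terms are on the order of 1/m², so the series converges absolutely by comparison with the p-series (p = 2 > 1).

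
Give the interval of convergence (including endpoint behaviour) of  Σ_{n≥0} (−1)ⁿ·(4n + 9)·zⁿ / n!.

(−∞, ∞)

Ratio test: |a_{n+1}/a_n| = (4(n+1) + 9)/(4n + 9) · 1/(n+1) → 0 as n → ∞.
The ratio tends to 0 regardless of z, hence R = ∞.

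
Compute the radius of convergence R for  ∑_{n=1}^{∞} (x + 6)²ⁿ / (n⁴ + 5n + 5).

The ratio of consecutive coefficients is (n⁴ + 5n + 5)/((n+1)⁴ + 5(n+1) + 5) → 1.
Writing y = (x + 6)², the series in y has radius 1, so |x + 6| < √(1) = 1 and R = 1.

R = 1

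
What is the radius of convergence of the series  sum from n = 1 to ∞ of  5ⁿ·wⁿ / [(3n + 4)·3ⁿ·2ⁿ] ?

R = 6/5

By the ratio test, |a_{n+1}/a_n| = [(3n + 4)/(3(n+1) + 4)] · 5/(3·2) → 5/6.
The series converges when 5/6 · |w| < 1, giving R = 6/5.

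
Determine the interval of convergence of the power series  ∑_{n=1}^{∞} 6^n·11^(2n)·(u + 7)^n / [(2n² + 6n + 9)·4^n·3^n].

Apply the ratio test: |a_{n+1}| / |a_n| = [(2n² + 6n + 9)/(2(n+1)² + 6(n+1) + 9)] · 6·121/(4·3), which tends to 121/2 as n → ∞.
Hence the series converges for |u + 7| < 1/(121/2) = 2/121, so the radius of convergence is 2/121.
Check u = -845/121: the series is dominated by a constant times Σ 1/n², which converges (p = 2 > 1).
At u = -849/121: absolute convergence follows by limit comparison with Σ 1/n².

[-849/121, -845/121]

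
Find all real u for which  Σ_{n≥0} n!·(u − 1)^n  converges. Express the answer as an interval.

The ratio of consecutive coefficients is (n+1) → ∞.
Since the ratio → ∞, the series diverges for every u ≠ 1, and R = 0.

{1}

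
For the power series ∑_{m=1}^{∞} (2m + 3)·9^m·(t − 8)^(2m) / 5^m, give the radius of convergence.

By the ratio test, |a_{m+1}/a_m| = [(2(m+1) + 3)/(2m + 3)] · 9/5 → 9/5.
Since the exponent of (t − 8) increases by 2 each term, convergence requires |t − 8|² < 5/9, hence R = √5/3.

R = √5/3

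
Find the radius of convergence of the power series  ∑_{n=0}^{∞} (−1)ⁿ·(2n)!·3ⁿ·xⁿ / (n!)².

Ratio test: |a_{n+1}/a_n| = (2n+1)·(2n+2)/(n+1)² · 3 → 12 as n → ∞.
Thus R = 1/(12) = 1/12.

R = 1/12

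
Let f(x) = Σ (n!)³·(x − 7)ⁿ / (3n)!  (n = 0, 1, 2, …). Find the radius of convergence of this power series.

R = 27

By the ratio test, |a_{n+1}/a_n| = (n+1)³/[(3n+1)·(3n+2)·(3n+3)] → 1/27.
Convergence for |x − 7| · 1/27 < 1, i.e. |x − 7| < 27. So R = 27.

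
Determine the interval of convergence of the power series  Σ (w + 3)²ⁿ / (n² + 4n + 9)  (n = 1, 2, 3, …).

[-4, -2]

The ratio of consecutive coefficients is (n² + 4n + 9)/((n+1)² + 4(n+1) + 9) → 1.
Since the exponent of (w + 3) increases by 2 each term, convergence requires |w + 3|² < 1, hence R = 1.
Endpoint w = -2: the terms are on the order of 1/n², so the series converges absolutely by comparison with the p-series (p = 2 > 1).
Check w = -4: the series is dominated by a constant times Σ 1/n², which converges (p = 2 > 1).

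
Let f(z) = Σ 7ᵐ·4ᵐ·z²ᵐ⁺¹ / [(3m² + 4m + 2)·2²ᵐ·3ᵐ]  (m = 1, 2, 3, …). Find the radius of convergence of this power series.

R = √21/7

Ratio test: |a_{m+1}/a_m| = [(3m² + 4m + 2)/(3(m+1)² + 4(m+1) + 2)] · 7·4/(4·3) → 7/3 as m → ∞.
Successive powers of z differ by 2, so the series converges when |z|² · 7/3 < 1, i.e. |z| < √(3/7). So R = √21/7.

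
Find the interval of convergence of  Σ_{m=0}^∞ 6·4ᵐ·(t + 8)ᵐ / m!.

Apply the ratio test: |a_{m+1}| / |a_m| = 6/6 · 4 · 1/(m+1), which tends to 0 as m → ∞.
The limit is 0, so the series converges for all t; R = ∞.

(−∞, ∞)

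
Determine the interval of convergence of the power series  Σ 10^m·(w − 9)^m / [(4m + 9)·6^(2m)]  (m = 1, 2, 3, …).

By the ratio test, |a_{m+1}/a_m| = [(4m + 9)/(4(m+1) + 9)] · 10/36 → 5/18.
Hence the series converges for |w − 9| < 1/(5/18) = 18/5, so the radius of convergence is 18/5.
When w = 63/5, the terms behave like c/m; limit comparison with the harmonic series gives divergence.
Check w = 27/5: the terms alternate in sign and decrease monotonically to 0 in absolute value (size ~ c/m), so the alternating series test gives convergence.

[27/5, 63/5)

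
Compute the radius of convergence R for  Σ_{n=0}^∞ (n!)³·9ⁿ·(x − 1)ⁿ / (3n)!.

R = 3

Apply the ratio test: |a_{n+1}| / |a_n| = (n+1)³/[(3n+1)·(3n+2)·(3n+3)] · 9, which tends to 1/3 as n → ∞.
Convergence for |x − 1| · 1/3 < 1, i.e. |x − 1| < 3. So R = 3.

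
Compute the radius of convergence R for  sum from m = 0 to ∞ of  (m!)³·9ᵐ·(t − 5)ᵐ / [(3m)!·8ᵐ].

By the ratio test, |a_{m+1}/a_m| = (m+1)³/[(3m+1)·(3m+2)·(3m+3)] · 9/8 → 1/24.
Convergence for |t − 5| · 1/24 < 1, i.e. |t − 5| < 24. So R = 24.

R = 24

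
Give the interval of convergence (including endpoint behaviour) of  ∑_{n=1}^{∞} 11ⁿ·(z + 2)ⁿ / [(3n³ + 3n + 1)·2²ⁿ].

Apply the ratio test: |a_{n+1}| / |a_n| = [(3n³ + 3n + 1)/(3(n+1)³ + 3(n+1) + 1)] · 11/4, which tends to 11/4 as n → ∞.
Thus R = 1/(11/4) = 4/11.
Check z = -18/11: absolute convergence follows by limit comparison with Σ 1/n³.
Endpoint z = -26/11: the terms are on the order of 1/n³, so the series converges absolutely by comparison with the p-series (p = 3 > 1).

[-26/11, -18/11]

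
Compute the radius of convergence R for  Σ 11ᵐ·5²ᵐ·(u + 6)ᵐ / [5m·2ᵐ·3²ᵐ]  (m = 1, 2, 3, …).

R = 18/275

The ratio of consecutive coefficients is [5m/5(m+1)] · 11·25/(2·9) → 275/18.
Hence the series converges for |u + 6| < 1/(275/18) = 18/275, so the radius of convergence is 18/275.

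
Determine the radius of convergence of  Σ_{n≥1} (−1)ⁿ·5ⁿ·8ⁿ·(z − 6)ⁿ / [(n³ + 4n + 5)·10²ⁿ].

Apply the ratio test: |a_{n+1}| / |a_n| = [(n³ + 4n + 5)/((n+1)³ + 4(n+1) + 5)] · 5·8/100, which tends to 2/5 as n → ∞.
Thus R = 1/(2/5) = 5/2.

R = 5/2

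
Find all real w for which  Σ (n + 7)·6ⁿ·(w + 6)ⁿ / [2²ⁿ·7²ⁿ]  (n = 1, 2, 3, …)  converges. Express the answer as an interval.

The ratio of consecutive coefficients is [((n+1) + 7)/(n + 7)] · 6/(4·49) → 3/98.
Convergence for |w + 6| · 3/98 < 1, i.e. |w + 6| < 98/3. So R = 98/3.
When w = 80/3, the terms do not tend to 0, so the series diverges.
When w = -116/3, the terms have absolute value of order n, which does not tend to 0, so the series diverges by the divergence test.

(-116/3, 80/3)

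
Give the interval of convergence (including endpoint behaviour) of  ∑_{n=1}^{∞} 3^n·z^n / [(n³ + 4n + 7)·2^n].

By the ratio test, |a_{n+1}/a_n| = [(n³ + 4n + 7)/((n+1)³ + 4(n+1) + 7)] · 3/2 → 3/2.
Convergence for |z| · 3/2 < 1, i.e. |z| < 2/3. So R = 2/3.
At z = 2/3: the terms are on the order of 1/n³, so the series converges absolutely by comparison with the p-series (p = 3 > 1).
At z = -2/3: the series is dominated by a constant times Σ 1/n³, which converges (p = 3 > 1).

[-2/3, 2/3]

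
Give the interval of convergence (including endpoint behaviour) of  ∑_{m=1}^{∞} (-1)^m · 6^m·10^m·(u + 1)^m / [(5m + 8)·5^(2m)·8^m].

(-13/3, 7/3]

Apply the ratio test: |a_{m+1}| / |a_m| = [(5m + 8)/(5(m+1) + 8)] · 6·10/(25·8), which tends to 3/10 as m → ∞.
Convergence for |u + 1| · 3/10 < 1, i.e. |u + 1| < 10/3. So R = 10/3.
Endpoint u = 7/3: convergence follows from the alternating series test (terms decrease monotonically to 0).
At u = -13/3: the terms behave like c/m; limit comparison with the harmonic series gives divergence.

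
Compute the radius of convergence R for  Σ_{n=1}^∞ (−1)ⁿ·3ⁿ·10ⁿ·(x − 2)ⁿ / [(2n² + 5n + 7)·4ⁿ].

The ratio of consecutive coefficients is [(2n² + 5n + 7)/(2(n+1)² + 5(n+1) + 7)] · 3·10/4 → 15/2.
Thus R = 1/(15/2) = 2/15.

R = 2/15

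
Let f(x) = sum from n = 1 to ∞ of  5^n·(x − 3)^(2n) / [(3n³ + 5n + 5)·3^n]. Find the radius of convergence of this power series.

R = √15/5

By the ratio test, |a_{n+1}/a_n| = [(3n³ + 5n + 5)/(3(n+1)³ + 5(n+1) + 5)] · 5/3 → 5/3.
Writing y = (x − 3)², the series in y has radius 3/5, so |x − 3| < √(3/5) and R = √15/5.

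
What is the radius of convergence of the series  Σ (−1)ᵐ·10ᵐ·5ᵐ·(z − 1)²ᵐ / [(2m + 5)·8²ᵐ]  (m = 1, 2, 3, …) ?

R = 4√2/5

Apply the ratio test: |a_{m+1}| / |a_m| = [(2m + 5)/(2(m+1) + 5)] · 10·5/64, which tends to 25/32 as m → ∞.
Successive powers of (z − 1) differ by 2, so the series converges when |z − 1|² · 25/32 < 1, i.e. |z − 1| < √(32/25). So R = 4√2/5.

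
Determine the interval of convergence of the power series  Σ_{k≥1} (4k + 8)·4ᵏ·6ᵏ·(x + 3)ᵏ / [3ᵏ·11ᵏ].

Ratio test: |a_{k+1}/a_k| = [(4(k+1) + 8)/(4k + 8)] · 4·6/(3·11) → 8/11 as k → ∞.
The series converges when 8/11 · |x + 3| < 1, giving R = 11/8.
Endpoint x = -13/8: the k-th term does not approach 0; divergence by the term test.
At x = -35/8: the terms do not tend to 0, so the series diverges.

(-35/8, -13/8)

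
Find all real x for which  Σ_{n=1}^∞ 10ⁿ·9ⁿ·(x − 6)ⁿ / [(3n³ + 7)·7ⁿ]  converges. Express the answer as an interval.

[533/90, 547/90]

By the ratio test, |a_{n+1}/a_n| = [(3n³ + 7)/(3(n+1)³ + 7)] · 10·9/7 → 90/7.
Hence the series converges for |x − 6| < 1/(90/7) = 7/90, so the radius of convergence is 7/90.
When x = 547/90, the terms are on the order of 1/n³, so the series converges absolutely by comparison with the p-series (p = 3 > 1).
When x = 533/90, the series is dominated by a constant times Σ 1/n³, which converges (p = 3 > 1).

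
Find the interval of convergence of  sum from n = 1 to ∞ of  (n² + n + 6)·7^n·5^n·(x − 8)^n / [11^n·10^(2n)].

By the ratio test, |a_{n+1}/a_n| = [((n+1)² + (n+1) + 6)/(n² + n + 6)] · 7·5/(11·100) → 7/220.
The series converges when 7/220 · |x − 8| < 1, giving R = 220/7.
Endpoint x = 276/7: the terms do not tend to 0, so the series diverges.
When x = -164/7, the terms do not tend to 0, so the series diverges.

(-164/7, 276/7)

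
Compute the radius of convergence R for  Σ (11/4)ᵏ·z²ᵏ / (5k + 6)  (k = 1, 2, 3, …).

R = 2√11/11

The ratio of consecutive coefficients is [(5k + 6)/(5(k+1) + 6)] · 11/4 → 11/4.
Successive powers of z differ by 2, so the series converges when |z|² · 11/4 < 1, i.e. |z| < √(4/11). So R = 2√11/11.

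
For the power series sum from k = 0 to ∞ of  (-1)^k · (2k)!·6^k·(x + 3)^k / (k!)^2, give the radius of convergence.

R = 1/24

Ratio test: |a_{k+1}/a_k| = (2k+1)·(2k+2)/(k+1)² · 6 → 24 as k → ∞.
Hence the series converges for |x + 3| < 1/(24) = 1/24, so the radius of convergence is 1/24.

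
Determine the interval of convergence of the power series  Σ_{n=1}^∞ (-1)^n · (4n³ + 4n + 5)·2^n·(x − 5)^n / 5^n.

By the ratio test, |a_{n+1}/a_n| = [(4(n+1)³ + 4(n+1) + 5)/(4n³ + 4n + 5)] · 2/5 → 2/5.
The series converges when 2/5 · |x − 5| < 1, giving R = 5/2.
Endpoint x = 15/2: the terms have absolute value of order n³, which does not tend to 0, so the series diverges by the divergence test.
When x = 5/2, the terms have absolute value of order n³, which does not tend to 0, so the series diverges by the divergence test.

(5/2, 15/2)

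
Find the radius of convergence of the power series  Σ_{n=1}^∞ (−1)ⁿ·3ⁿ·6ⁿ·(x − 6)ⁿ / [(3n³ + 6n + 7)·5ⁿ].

The ratio of consecutive coefficients is [(3n³ + 6n + 7)/(3(n+1)³ + 6(n+1) + 7)] · 3·6/5 → 18/5.
Thus R = 1/(18/5) = 5/18.

R = 5/18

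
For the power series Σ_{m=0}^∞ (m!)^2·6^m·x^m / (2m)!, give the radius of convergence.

R = 2/3

By the ratio test, |a_{m+1}/a_m| = (m+1)²/[(2m+1)·(2m+2)] · 6 → 3/2.
The series converges when 3/2 · |x| < 1, giving R = 2/3.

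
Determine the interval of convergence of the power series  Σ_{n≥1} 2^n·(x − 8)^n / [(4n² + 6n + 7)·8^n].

[4, 12]

Ratio test: |a_{n+1}/a_n| = [(4n² + 6n + 7)/(4(n+1)² + 6(n+1) + 7)] · 2/8 → 1/4 as n → ∞.
Hence the series converges for |x − 8| < 1/(1/4) = 4, so the radius of convergence is 4.
Check x = 12: the series is dominated by a constant times Σ 1/n², which converges (p = 2 > 1).
At x = 4: the terms are on the order of 1/n², so the series converges absolutely by comparison with the p-series (p = 2 > 1).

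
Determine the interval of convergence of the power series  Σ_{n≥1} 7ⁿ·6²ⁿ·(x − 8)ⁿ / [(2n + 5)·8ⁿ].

Ratio test: |a_{n+1}/a_n| = [(2n + 5)/(2(n+1) + 5)] · 7·36/8 → 63/2 as n → ∞.
Hence the series converges for |x − 8| < 1/(63/2) = 2/63, so the radius of convergence is 2/63.
At x = 506/63: the terms are asymptotic to a nonzero constant times 1/n, so the series diverges by limit comparison with Σ 1/n.
At x = 502/63: an alternating series whose terms decrease to 0 in absolute value, so it converges by the Leibniz criterion.

[502/63, 506/63)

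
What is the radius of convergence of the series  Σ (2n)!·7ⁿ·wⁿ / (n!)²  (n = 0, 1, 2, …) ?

R = 1/28

Ratio test: |a_{n+1}/a_n| = (2n+1)·(2n+2)/(n+1)² · 7 → 28 as n → ∞.
Hence the series converges for |w| < 1/(28) = 1/28, so the radius of convergence is 1/28.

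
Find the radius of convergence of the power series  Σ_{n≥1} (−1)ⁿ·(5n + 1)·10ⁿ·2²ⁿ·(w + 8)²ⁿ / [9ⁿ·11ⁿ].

Apply the ratio test: |a_{n+1}| / |a_n| = [(5(n+1) + 1)/(5n + 1)] · 10·4/(9·11), which tends to 40/99 as n → ∞.
Writing y = (w + 8)², the series in y has radius 99/40, so |w + 8| < √(99/40) and R = 3√110/20.

R = 3√110/20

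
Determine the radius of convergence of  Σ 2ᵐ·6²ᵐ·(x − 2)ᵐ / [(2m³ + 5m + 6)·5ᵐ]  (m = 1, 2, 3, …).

Apply the ratio test: |a_{m+1}| / |a_m| = [(2m³ + 5m + 6)/(2(m+1)³ + 5(m+1) + 6)] · 2·36/5, which tends to 72/5 as m → ∞.
Hence the series converges for |x − 2| < 1/(72/5) = 5/72, so the radius of convergence is 5/72.

R = 5/72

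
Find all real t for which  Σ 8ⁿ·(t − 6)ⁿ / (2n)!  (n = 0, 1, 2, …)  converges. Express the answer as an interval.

Apply the ratio test: |a_{n+1}| / |a_n| = 8 · 1/[(2n+1)·(2n+2)], which tends to 0 as n → ∞.
Since the limit is 0 < 1 for every t, the series converges on all of ℝ and R = ∞.

(−∞, ∞)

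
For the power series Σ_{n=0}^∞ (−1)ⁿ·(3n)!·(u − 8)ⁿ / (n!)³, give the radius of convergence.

R = 1/27

Apply the ratio test: |a_{n+1}| / |a_n| = (3n+1)·(3n+2)·(3n+3)/(n+1)³, which tends to 27 as n → ∞.
Hence the series converges for |u − 8| < 1/(27) = 1/27, so the radius of convergence is 1/27.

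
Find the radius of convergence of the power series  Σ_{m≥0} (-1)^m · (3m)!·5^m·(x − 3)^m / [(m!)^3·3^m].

R = 1/45

Apply the ratio test: |a_{m+1}| / |a_m| = (3m+1)·(3m+2)·(3m+3)/(m+1)³ · 5/3, which tends to 45 as m → ∞.
Convergence for |x − 3| · 45 < 1, i.e. |x − 3| < 1/45. So R = 1/45.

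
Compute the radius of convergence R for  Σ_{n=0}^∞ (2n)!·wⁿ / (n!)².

Apply the ratio test: |a_{n+1}| / |a_n| = (2n+1)·(2n+2)/(n+1)², which tends to 4 as n → ∞.
Convergence for |w| · 4 < 1, i.e. |w| < 1/4. So R = 1/4.

R = 1/4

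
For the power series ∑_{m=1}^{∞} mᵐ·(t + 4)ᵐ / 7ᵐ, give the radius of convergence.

R = 0

By the Cauchy root test, |a_m|^(1/m) = m/7 → ∞.
The root grows without bound, so R = 0 (convergence only at t = -4).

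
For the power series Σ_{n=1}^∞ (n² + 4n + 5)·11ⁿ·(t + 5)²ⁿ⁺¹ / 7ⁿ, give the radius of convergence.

R = √77/11

Ratio test: |a_{n+1}/a_n| = [((n+1)² + 4(n+1) + 5)/(n² + 4n + 5)] · 11/7 → 11/7 as n → ∞.
Writing y = (t + 5)², the series in y has radius 7/11, so |t + 5| < √(7/11) and R = √77/11.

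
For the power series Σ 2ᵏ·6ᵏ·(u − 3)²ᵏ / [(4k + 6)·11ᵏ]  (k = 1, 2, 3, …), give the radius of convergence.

R = √33/6

Ratio test: |a_{k+1}/a_k| = [(4k + 6)/(4(k+1) + 6)] · 2·6/11 → 12/11 as k → ∞.
Writing y = (u − 3)², the series in y has radius 11/12, so |u − 3| < √(11/12) and R = √33/6.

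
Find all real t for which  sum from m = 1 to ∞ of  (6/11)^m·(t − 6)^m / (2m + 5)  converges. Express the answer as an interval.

[25/6, 47/6)

By the ratio test, |a_{m+1}/a_m| = [(2m + 5)/(2(m+1) + 5)] · 6/11 → 6/11.
Hence the series converges for |t − 6| < 1/(6/11) = 11/6, so the radius of convergence is 11/6.
Check t = 47/6: the terms are asymptotic to a nonzero constant times 1/m, so the series diverges by limit comparison with Σ 1/m.
At t = 25/6: convergence follows from the alternating series test (terms decrease monotonically to 0).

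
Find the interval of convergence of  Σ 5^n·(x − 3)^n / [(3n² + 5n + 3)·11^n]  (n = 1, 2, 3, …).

[4/5, 26/5]

Apply the ratio test: |a_{n+1}| / |a_n| = [(3n² + 5n + 3)/(3(n+1)² + 5(n+1) + 3)] · 5/11, which tends to 5/11 as n → ∞.
The series converges when 5/11 · |x − 3| < 1, giving R = 11/5.
Check x = 26/5: the series is dominated by a constant times Σ 1/n², which converges (p = 2 > 1).
Check x = 4/5: the series is dominated by a constant times Σ 1/n², which converges (p = 2 > 1).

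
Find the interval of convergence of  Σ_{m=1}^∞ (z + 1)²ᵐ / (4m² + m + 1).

The ratio of consecutive coefficients is (4m² + m + 1)/(4(m+1)² + (m+1) + 1) → 1.
Since the exponent of (z + 1) increases by 2 each term, convergence requires |z + 1|² < 1, hence R = 1.
At z = 0: absolute convergence follows by limit comparison with Σ 1/m².
Endpoint z = -2: the series is dominated by a constant times Σ 1/m², which converges (p = 2 > 1).

[-2, 0]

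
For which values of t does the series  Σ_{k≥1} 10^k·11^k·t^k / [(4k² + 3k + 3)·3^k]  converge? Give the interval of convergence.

Apply the ratio test: |a_{k+1}| / |a_k| = [(4k² + 3k + 3)/(4(k+1)² + 3(k+1) + 3)] · 10·11/3, which tends to 110/3 as k → ∞.
Hence the series converges for |t| < 1/(110/3) = 3/110, so the radius of convergence is 3/110.
At t = 3/110: the terms are on the order of 1/k², so the series converges absolutely by comparison with the p-series (p = 2 > 1).
Check t = -3/110: the terms are on the order of 1/k², so the series converges absolutely by comparison with the p-series (p = 2 > 1).

[-3/110, 3/110]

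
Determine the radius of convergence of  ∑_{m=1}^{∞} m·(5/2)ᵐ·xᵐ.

The ratio of consecutive coefficients is [(m+1)/m] · 5/2 → 5/2.
Hence the series converges for |x| < 1/(5/2) = 2/5, so the radius of convergence is 2/5.

R = 2/5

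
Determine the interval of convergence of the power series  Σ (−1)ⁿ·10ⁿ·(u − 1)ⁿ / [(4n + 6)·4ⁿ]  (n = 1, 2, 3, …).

(3/5, 7/5]

By the ratio test, |a_{n+1}/a_n| = [(4n + 6)/(4(n+1) + 6)] · 10/4 → 5/2.
The series converges when 5/2 · |u − 1| < 1, giving R = 2/5.
Check u = 7/5: convergence follows from the alternating series test (terms decrease monotonically to 0).
Check u = 3/5: comparison with the harmonic series Σ 1/n shows the series diverges.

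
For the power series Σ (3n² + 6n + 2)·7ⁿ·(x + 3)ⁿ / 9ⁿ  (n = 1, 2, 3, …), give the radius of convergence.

Apply the ratio test: |a_{n+1}| / |a_n| = [(3(n+1)² + 6(n+1) + 2)/(3n² + 6n + 2)] · 7/9, which tends to 7/9 as n → ∞.
The series converges when 7/9 · |x + 3| < 1, giving R = 9/7.

R = 9/7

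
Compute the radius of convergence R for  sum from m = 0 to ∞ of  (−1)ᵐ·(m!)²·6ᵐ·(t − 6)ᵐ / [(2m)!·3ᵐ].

R = 2

Apply the ratio test: |a_{m+1}| / |a_m| = (m+1)²/[(2m+1)·(2m+2)] · 6/3, which tends to 1/2 as m → ∞.
Thus R = 1/(1/2) = 2.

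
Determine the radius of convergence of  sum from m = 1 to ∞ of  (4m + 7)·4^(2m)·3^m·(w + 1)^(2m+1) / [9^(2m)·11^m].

R = 3√33/4

Ratio test: |a_{m+1}/a_m| = [(4(m+1) + 7)/(4m + 7)] · 16·3/(81·11) → 16/297 as m → ∞.
Writing y = (w + 1)², the series in y has radius 297/16, so |w + 1| < √(297/16) and R = 3√33/4.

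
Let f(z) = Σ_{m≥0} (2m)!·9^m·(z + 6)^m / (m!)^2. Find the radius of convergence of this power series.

R = 1/36

By the ratio test, |a_{m+1}/a_m| = (2m+1)·(2m+2)/(m+1)² · 9 → 36.
The series converges when 36 · |z + 6| < 1, giving R = 1/36.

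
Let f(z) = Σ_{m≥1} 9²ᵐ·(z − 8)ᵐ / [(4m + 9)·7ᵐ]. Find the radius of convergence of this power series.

By the ratio test, |a_{m+1}/a_m| = [(4m + 9)/(4(m+1) + 9)] · 81/7 → 81/7.
Thus R = 1/(81/7) = 7/81.

R = 7/81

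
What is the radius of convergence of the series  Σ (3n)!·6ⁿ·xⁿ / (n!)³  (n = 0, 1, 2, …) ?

R = 1/162

Apply the ratio test: |a_{n+1}| / |a_n| = (3n+1)·(3n+2)·(3n+3)/(n+1)³ · 6, which tends to 162 as n → ∞.
Thus R = 1/(162) = 1/162.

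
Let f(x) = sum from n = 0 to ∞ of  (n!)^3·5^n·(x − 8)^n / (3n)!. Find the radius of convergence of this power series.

Apply the ratio test: |a_{n+1}| / |a_n| = (n+1)³/[(3n+1)·(3n+2)·(3n+3)] · 5, which tends to 5/27 as n → ∞.
The series converges when 5/27 · |x − 8| < 1, giving R = 27/5.

R = 27/5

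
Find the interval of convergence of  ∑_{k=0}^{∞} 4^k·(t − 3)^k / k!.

(−∞, ∞)

The ratio of consecutive coefficients is 4 · 1/(k+1) → 0.
Since the limit is 0 < 1 for every t, the series converges on all of ℝ and R = ∞.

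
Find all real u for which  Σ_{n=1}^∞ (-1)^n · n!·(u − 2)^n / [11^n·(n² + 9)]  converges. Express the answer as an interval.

{2}

Apply the ratio test: |a_{n+1}| / |a_n| = (n+1) · 1/11 · (n² + 9)/((n+1)² + 9), which tends to ∞ as n → ∞.
Since the ratio → ∞, the series diverges for every u ≠ 2, and R = 0.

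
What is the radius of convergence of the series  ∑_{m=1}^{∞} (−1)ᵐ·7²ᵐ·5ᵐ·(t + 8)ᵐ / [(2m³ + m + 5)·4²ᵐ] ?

R = 16/245

By the ratio test, |a_{m+1}/a_m| = [(2m³ + m + 5)/(2(m+1)³ + (m+1) + 5)] · 49·5/16 → 245/16.
Thus R = 1/(245/16) = 16/245.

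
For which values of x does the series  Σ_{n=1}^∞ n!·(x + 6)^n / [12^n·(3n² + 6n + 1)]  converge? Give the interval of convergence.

{-6}

The ratio of consecutive coefficients is (n+1) · 1/12 · (3n² + 6n + 1)/(3(n+1)² + 6(n+1) + 1) → ∞.
The ratio grows without bound, so the series diverges whenever (x + 6) ≠ 0; it converges only at x = -6. R = 0.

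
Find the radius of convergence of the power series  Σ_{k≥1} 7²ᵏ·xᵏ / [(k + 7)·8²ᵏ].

R = 64/49

Apply the ratio test: |a_{k+1}| / |a_k| = [(k + 7)/((k+1) + 7)] · 49/64, which tends to 49/64 as k → ∞.
Thus R = 1/(49/64) = 64/49.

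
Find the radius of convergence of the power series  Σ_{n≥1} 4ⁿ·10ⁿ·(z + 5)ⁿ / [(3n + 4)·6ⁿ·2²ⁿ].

Ratio test: |a_{n+1}/a_n| = [(3n + 4)/(3(n+1) + 4)] · 4·10/(6·4) → 5/3 as n → ∞.
Thus R = 1/(5/3) = 3/5.

R = 3/5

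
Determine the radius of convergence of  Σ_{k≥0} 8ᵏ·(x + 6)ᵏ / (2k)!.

R = ∞

Ratio test: |a_{k+1}/a_k| = 8 · 1/[(2k+1)·(2k+2)] → 0 as k → ∞.
The ratio tends to 0 regardless of x, hence R = ∞.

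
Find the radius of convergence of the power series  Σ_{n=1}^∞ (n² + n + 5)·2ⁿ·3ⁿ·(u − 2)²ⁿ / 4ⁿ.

Apply the ratio test: |a_{n+1}| / |a_n| = [((n+1)² + (n+1) + 5)/(n² + n + 5)] · 2·3/4, which tends to 3/2 as n → ∞.
Since the exponent of (u − 2) increases by 2 each term, convergence requires |u − 2|² < 2/3, hence R = √6/3.

R = √6/3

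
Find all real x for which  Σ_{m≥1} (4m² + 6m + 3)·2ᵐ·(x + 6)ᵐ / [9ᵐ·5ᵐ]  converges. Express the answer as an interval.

The ratio of consecutive coefficients is [(4(m+1)² + 6(m+1) + 3)/(4m² + 6m + 3)] · 2/(9·5) → 2/45.
Convergence for |x + 6| · 2/45 < 1, i.e. |x + 6| < 45/2. So R = 45/2.
Check x = 33/2: the m-th term does not approach 0; divergence by the term test.
Endpoint x = -57/2: the terms have absolute value of order m², which does not tend to 0, so the series diverges by the divergence test.

(-57/2, 33/2)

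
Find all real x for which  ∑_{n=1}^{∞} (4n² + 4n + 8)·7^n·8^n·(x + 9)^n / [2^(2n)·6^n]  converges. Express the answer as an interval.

By the ratio test, |a_{n+1}/a_n| = [(4(n+1)² + 4(n+1) + 8)/(4n² + 4n + 8)] · 7·8/(4·6) → 7/3.
Convergence for |x + 9| · 7/3 < 1, i.e. |x + 9| < 3/7. So R = 3/7.
At x = -60/7: the terms have absolute value of order n², which does not tend to 0, so the series diverges by the divergence test.
Check x = -66/7: the n-th term does not approach 0; divergence by the term test.

(-66/7, -60/7)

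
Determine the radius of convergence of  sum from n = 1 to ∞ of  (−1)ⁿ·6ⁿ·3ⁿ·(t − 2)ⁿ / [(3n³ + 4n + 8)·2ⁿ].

Ratio test: |a_{n+1}/a_n| = [(3n³ + 4n + 8)/(3(n+1)³ + 4(n+1) + 8)] · 6·3/2 → 9 as n → ∞.
Thus R = 1/(9) = 1/9.

R = 1/9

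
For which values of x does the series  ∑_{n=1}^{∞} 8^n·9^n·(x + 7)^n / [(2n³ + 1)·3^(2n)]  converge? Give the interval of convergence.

The ratio of consecutive coefficients is [(2n³ + 1)/(2(n+1)³ + 1)] · 8·9/9 → 8.
The series converges when 8 · |x + 7| < 1, giving R = 1/8.
Check x = -55/8: absolute convergence follows by limit comparison with Σ 1/n³.
At x = -57/8: the series is dominated by a constant times Σ 1/n³, which converges (p = 3 > 1).

[-57/8, -55/8]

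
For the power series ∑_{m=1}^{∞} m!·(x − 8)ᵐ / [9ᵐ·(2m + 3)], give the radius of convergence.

Ratio test: |a_{m+1}/a_m| = (m+1) · 1/9 · (2m + 3)/(2(m+1) + 3) → ∞ as m → ∞.
The ratio grows without bound, so the series diverges whenever (x − 8) ≠ 0; it converges only at x = 8. R = 0.

R = 0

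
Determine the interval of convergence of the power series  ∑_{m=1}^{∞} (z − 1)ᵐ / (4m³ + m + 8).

[0, 2]

Ratio test: |a_{m+1}/a_m| = (4m³ + m + 8)/(4(m+1)³ + (m+1) + 8) → 1 as m → ∞.
Hence R = 1.
Check z = 2: absolute convergence follows by limit comparison with Σ 1/m³.
Endpoint z = 0: the terms are on the order of 1/m³, so the series converges absolutely by comparison with the p-series (p = 3 > 1).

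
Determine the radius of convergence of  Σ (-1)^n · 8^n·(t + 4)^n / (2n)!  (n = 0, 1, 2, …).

R = ∞

Apply the ratio test: |a_{n+1}| / |a_n| = 8 · 1/[(2n+1)·(2n+2)], which tends to 0 as n → ∞.
The ratio tends to 0 regardless of t, hence R = ∞.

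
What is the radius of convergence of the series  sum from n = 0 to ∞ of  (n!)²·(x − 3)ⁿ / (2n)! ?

R = 4

The ratio of consecutive coefficients is (n+1)²/[(2n+1)·(2n+2)] → 1/4.
Convergence for |x − 3| · 1/4 < 1, i.e. |x − 3| < 4. So R = 4.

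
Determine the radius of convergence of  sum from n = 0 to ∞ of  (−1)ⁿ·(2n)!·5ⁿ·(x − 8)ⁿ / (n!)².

R = 1/20

The ratio of consecutive coefficients is (2n+1)·(2n+2)/(n+1)² · 5 → 20.
Thus R = 1/(20) = 1/20.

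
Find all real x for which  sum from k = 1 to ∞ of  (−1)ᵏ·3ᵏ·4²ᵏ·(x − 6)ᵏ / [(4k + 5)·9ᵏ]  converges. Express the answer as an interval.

The ratio of consecutive coefficients is [(4k + 5)/(4(k+1) + 5)] · 3·16/9 → 16/3.
Thus R = 1/(16/3) = 3/16.
When x = 99/16, the terms alternate in sign and decrease monotonically to 0 in absolute value (size ~ c/k), so the alternating series test gives convergence.
Check x = 93/16: the terms behave like c/k; limit comparison with the harmonic series gives divergence.

(93/16, 99/16]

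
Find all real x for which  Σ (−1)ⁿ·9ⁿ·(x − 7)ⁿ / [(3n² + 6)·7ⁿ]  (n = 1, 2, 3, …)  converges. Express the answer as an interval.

[56/9, 70/9]

By the ratio test, |a_{n+1}/a_n| = [(3n² + 6)/(3(n+1)² + 6)] · 9/7 → 9/7.
The series converges when 9/7 · |x − 7| < 1, giving R = 7/9.
At x = 70/9: absolute convergence follows by limit comparison with Σ 1/n².
At x = 56/9: the terms are on the order of 1/n², so the series converges absolutely by comparison with the p-series (p = 2 > 1).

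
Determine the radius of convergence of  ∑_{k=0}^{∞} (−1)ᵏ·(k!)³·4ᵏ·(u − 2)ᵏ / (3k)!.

R = 27/4

Apply the ratio test: |a_{k+1}| / |a_k| = (k+1)³/[(3k+1)·(3k+2)·(3k+3)] · 4, which tends to 4/27 as k → ∞.
The series converges when 4/27 · |u − 2| < 1, giving R = 27/4.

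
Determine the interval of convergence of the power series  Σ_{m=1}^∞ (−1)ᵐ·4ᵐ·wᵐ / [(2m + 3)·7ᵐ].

(-7/4, 7/4]

Apply the ratio test: |a_{m+1}| / |a_m| = [(2m + 3)/(2(m+1) + 3)] · 4/7, which tends to 4/7 as m → ∞.
Hence the series converges for |w| < 1/(4/7) = 7/4, so the radius of convergence is 7/4.
At w = 7/4: convergence follows from the alternating series test (terms decrease monotonically to 0).
Check w = -7/4: the terms are asymptotic to a nonzero constant times 1/m, so the series diverges by limit comparison with Σ 1/m.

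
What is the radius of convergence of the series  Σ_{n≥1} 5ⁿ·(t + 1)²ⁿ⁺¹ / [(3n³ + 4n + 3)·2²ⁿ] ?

R = 2√5/5

The ratio of consecutive coefficients is [(3n³ + 4n + 3)/(3(n+1)³ + 4(n+1) + 3)] · 5/4 → 5/4.
Writing y = (t + 1)², the series in y has radius 4/5, so |t + 1| < √(4/5) and R = 2√5/5.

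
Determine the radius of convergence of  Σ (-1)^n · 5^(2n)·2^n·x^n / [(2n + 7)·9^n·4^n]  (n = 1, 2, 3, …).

Ratio test: |a_{n+1}/a_n| = [(2n + 7)/(2(n+1) + 7)] · 25·2/(9·4) → 25/18 as n → ∞.
The series converges when 25/18 · |x| < 1, giving R = 18/25.

R = 18/25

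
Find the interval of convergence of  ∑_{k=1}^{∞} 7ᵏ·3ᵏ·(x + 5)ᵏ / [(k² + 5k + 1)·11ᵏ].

[-116/21, -94/21]

Ratio test: |a_{k+1}/a_k| = [(k² + 5k + 1)/((k+1)² + 5(k+1) + 1)] · 7·3/11 → 21/11 as k → ∞.
The series converges when 21/11 · |x + 5| < 1, giving R = 11/21.
When x = -94/21, the series is dominated by a constant times Σ 1/k², which converges (p = 2 > 1).
Check x = -116/21: the terms are on the order of 1/k², so the series converges absolutely by comparison with the p-series (p = 2 > 1).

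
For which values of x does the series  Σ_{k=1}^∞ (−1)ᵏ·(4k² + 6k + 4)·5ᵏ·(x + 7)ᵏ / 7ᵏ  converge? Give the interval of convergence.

Apply the ratio test: |a_{k+1}| / |a_k| = [(4(k+1)² + 6(k+1) + 4)/(4k² + 6k + 4)] · 5/7, which tends to 5/7 as k → ∞.
Hence the series converges for |x + 7| < 1/(5/7) = 7/5, so the radius of convergence is 7/5.
Check x = -28/5: the k-th term does not approach 0; divergence by the term test.
At x = -42/5: the terms do not tend to 0, so the series diverges.

(-42/5, -28/5)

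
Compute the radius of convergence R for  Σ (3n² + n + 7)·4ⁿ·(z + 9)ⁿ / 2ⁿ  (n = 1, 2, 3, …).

R = 1/2

The ratio of consecutive coefficients is [(3(n+1)² + (n+1) + 7)/(3n² + n + 7)] · 4/2 → 2.
Thus R = 1/(2) = 1/2.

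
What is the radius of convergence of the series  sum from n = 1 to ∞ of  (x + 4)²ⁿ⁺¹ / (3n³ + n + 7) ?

Apply the ratio test: |a_{n+1}| / |a_n| = (3n³ + n + 7)/(3(n+1)³ + (n+1) + 7), which tends to 1 as n → ∞.
Writing y = (x + 4)², the series in y has radius 1, so |x + 4| < √(1) = 1 and R = 1.

R = 1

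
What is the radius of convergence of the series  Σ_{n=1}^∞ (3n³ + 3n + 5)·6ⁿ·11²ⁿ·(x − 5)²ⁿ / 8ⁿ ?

Ratio test: |a_{n+1}/a_n| = [(3(n+1)³ + 3(n+1) + 5)/(3n³ + 3n + 5)] · 6·121/8 → 363/4 as n → ∞.
Successive powers of (x − 5) differ by 2, so the series converges when |x − 5|² · 363/4 < 1, i.e. |x − 5| < √(4/363). So R = 2√3/33.

R = 2√3/33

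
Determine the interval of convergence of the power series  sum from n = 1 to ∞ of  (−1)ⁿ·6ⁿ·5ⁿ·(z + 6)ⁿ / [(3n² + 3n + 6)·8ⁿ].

The ratio of consecutive coefficients is [(3n² + 3n + 6)/(3(n+1)² + 3(n+1) + 6)] · 6·5/8 → 15/4.
Thus R = 1/(15/4) = 4/15.
Endpoint z = -86/15: absolute convergence follows by limit comparison with Σ 1/n².
Check z = -94/15: the terms are on the order of 1/n², so the series converges absolutely by comparison with the p-series (p = 2 > 1).

[-94/15, -86/15]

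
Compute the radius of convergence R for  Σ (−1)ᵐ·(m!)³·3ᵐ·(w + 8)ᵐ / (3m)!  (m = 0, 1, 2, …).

R = 9

Ratio test: |a_{m+1}/a_m| = (m+1)³/[(3m+1)·(3m+2)·(3m+3)] · 3 → 1/9 as m → ∞.
Hence the series converges for |w + 8| < 1/(1/9) = 9, so the radius of convergence is 9.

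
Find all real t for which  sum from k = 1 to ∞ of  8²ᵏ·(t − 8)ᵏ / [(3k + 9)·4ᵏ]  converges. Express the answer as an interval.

By the ratio test, |a_{k+1}/a_k| = [(3k + 9)/(3(k+1) + 9)] · 64/4 → 16.
Thus R = 1/(16) = 1/16.
When t = 129/16, the terms are asymptotic to a nonzero constant times 1/k, so the series diverges by limit comparison with Σ 1/k.
Check t = 127/16: convergence follows from the alternating series test (terms decrease monotonically to 0).

[127/16, 129/16)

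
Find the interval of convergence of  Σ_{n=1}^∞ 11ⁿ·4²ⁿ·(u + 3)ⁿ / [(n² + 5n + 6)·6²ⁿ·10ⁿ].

[-111/22, -21/22]

The ratio of consecutive coefficients is [(n² + 5n + 6)/((n+1)² + 5(n+1) + 6)] · 11·16/(36·10) → 22/45.
The series converges when 22/45 · |u + 3| < 1, giving R = 45/22.
When u = -21/22, the series is dominated by a constant times Σ 1/n², which converges (p = 2 > 1).
Check u = -111/22: the terms are on the order of 1/n², so the series converges absolutely by comparison with the p-series (p = 2 > 1).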